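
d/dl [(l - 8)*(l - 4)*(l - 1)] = 3*l^2 - 26*l + 44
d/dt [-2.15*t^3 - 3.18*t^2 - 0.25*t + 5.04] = -6.45*t^2 - 6.36*t - 0.25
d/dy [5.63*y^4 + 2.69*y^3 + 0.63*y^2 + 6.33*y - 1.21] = 22.52*y^3 + 8.07*y^2 + 1.26*y + 6.33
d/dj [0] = 0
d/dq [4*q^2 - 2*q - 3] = 8*q - 2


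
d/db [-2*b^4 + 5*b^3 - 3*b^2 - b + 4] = -8*b^3 + 15*b^2 - 6*b - 1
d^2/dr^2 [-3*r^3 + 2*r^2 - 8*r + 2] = 4 - 18*r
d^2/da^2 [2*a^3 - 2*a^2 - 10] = 12*a - 4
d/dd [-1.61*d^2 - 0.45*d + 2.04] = -3.22*d - 0.45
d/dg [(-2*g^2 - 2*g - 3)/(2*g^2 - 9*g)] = (22*g^2 + 12*g - 27)/(g^2*(4*g^2 - 36*g + 81))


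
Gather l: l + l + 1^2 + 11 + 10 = 2*l + 22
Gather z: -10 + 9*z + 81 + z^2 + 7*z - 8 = z^2 + 16*z + 63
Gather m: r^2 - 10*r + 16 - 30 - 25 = r^2 - 10*r - 39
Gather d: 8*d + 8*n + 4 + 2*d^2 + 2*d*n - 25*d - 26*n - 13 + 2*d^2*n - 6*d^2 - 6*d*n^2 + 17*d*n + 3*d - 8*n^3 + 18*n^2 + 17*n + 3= d^2*(2*n - 4) + d*(-6*n^2 + 19*n - 14) - 8*n^3 + 18*n^2 - n - 6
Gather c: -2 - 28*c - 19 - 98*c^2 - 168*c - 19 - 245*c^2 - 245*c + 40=-343*c^2 - 441*c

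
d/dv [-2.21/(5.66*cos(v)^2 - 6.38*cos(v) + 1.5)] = (14.0998 - 25.0172*cos(v))*sin(v)/(5.66*cos(v)^2 - 6.38*cos(v) + 1.5)^2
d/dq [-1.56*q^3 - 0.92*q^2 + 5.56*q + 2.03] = -4.68*q^2 - 1.84*q + 5.56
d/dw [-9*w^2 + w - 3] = 1 - 18*w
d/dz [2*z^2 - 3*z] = 4*z - 3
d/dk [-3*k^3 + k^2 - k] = -9*k^2 + 2*k - 1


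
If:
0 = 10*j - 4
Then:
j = 2/5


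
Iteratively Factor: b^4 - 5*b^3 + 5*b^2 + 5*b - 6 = (b - 1)*(b^3 - 4*b^2 + b + 6) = (b - 1)*(b + 1)*(b^2 - 5*b + 6) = (b - 2)*(b - 1)*(b + 1)*(b - 3)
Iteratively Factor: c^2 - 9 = (c + 3)*(c - 3)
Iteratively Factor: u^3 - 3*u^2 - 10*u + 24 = (u - 2)*(u^2 - u - 12) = (u - 2)*(u + 3)*(u - 4)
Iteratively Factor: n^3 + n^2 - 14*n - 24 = (n + 2)*(n^2 - n - 12) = (n - 4)*(n + 2)*(n + 3)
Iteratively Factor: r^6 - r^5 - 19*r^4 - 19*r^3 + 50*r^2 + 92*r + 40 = (r - 5)*(r^5 + 4*r^4 + r^3 - 14*r^2 - 20*r - 8) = (r - 5)*(r + 1)*(r^4 + 3*r^3 - 2*r^2 - 12*r - 8) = (r - 5)*(r + 1)^2*(r^3 + 2*r^2 - 4*r - 8) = (r - 5)*(r - 2)*(r + 1)^2*(r^2 + 4*r + 4) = (r - 5)*(r - 2)*(r + 1)^2*(r + 2)*(r + 2)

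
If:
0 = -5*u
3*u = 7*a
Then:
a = 0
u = 0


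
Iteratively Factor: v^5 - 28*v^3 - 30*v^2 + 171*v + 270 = (v + 2)*(v^4 - 2*v^3 - 24*v^2 + 18*v + 135) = (v - 5)*(v + 2)*(v^3 + 3*v^2 - 9*v - 27) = (v - 5)*(v + 2)*(v + 3)*(v^2 - 9) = (v - 5)*(v - 3)*(v + 2)*(v + 3)*(v + 3)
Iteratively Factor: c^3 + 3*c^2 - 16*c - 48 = (c - 4)*(c^2 + 7*c + 12) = (c - 4)*(c + 4)*(c + 3)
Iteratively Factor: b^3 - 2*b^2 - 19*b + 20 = (b - 5)*(b^2 + 3*b - 4) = (b - 5)*(b + 4)*(b - 1)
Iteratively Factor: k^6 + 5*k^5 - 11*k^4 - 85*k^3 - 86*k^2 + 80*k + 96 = (k + 4)*(k^5 + k^4 - 15*k^3 - 25*k^2 + 14*k + 24) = (k + 1)*(k + 4)*(k^4 - 15*k^2 - 10*k + 24) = (k - 4)*(k + 1)*(k + 4)*(k^3 + 4*k^2 + k - 6) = (k - 4)*(k - 1)*(k + 1)*(k + 4)*(k^2 + 5*k + 6) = (k - 4)*(k - 1)*(k + 1)*(k + 2)*(k + 4)*(k + 3)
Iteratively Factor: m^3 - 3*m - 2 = (m - 2)*(m^2 + 2*m + 1) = (m - 2)*(m + 1)*(m + 1)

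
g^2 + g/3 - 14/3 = (g - 2)*(g + 7/3)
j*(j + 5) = j^2 + 5*j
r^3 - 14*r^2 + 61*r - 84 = (r - 7)*(r - 4)*(r - 3)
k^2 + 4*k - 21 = (k - 3)*(k + 7)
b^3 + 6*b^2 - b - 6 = (b - 1)*(b + 1)*(b + 6)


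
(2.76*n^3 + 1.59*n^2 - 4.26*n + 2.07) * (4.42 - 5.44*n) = -15.0144*n^4 + 3.5496*n^3 + 30.2022*n^2 - 30.09*n + 9.1494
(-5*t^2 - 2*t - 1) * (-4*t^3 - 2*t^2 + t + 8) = 20*t^5 + 18*t^4 + 3*t^3 - 40*t^2 - 17*t - 8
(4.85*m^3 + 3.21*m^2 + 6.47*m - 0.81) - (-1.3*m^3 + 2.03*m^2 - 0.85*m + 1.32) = 6.15*m^3 + 1.18*m^2 + 7.32*m - 2.13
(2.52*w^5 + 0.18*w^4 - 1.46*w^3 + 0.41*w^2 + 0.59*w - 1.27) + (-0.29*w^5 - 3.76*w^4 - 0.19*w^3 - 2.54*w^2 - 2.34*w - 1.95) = 2.23*w^5 - 3.58*w^4 - 1.65*w^3 - 2.13*w^2 - 1.75*w - 3.22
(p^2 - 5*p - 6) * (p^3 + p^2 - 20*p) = p^5 - 4*p^4 - 31*p^3 + 94*p^2 + 120*p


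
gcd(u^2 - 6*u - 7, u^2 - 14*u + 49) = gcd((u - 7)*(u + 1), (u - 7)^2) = u - 7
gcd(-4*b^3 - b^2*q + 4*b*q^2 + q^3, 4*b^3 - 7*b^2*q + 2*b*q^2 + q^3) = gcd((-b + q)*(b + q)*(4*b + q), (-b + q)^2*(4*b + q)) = -4*b^2 + 3*b*q + q^2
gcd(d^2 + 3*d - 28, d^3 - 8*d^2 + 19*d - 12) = d - 4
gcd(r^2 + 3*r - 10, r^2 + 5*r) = r + 5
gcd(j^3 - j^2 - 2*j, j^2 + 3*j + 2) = j + 1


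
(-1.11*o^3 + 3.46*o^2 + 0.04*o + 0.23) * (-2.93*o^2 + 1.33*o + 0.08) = 3.2523*o^5 - 11.6141*o^4 + 4.3958*o^3 - 0.3439*o^2 + 0.3091*o + 0.0184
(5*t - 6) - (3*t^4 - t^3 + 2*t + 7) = -3*t^4 + t^3 + 3*t - 13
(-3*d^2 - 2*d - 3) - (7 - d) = -3*d^2 - d - 10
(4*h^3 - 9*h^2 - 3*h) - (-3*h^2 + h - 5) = 4*h^3 - 6*h^2 - 4*h + 5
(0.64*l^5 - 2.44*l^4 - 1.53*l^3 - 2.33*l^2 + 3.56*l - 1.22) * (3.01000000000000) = 1.9264*l^5 - 7.3444*l^4 - 4.6053*l^3 - 7.0133*l^2 + 10.7156*l - 3.6722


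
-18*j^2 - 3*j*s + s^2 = (-6*j + s)*(3*j + s)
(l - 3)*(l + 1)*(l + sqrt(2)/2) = l^3 - 2*l^2 + sqrt(2)*l^2/2 - 3*l - sqrt(2)*l - 3*sqrt(2)/2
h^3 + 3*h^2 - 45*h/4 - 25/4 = (h - 5/2)*(h + 1/2)*(h + 5)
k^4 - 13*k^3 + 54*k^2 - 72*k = k*(k - 6)*(k - 4)*(k - 3)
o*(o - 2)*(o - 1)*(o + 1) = o^4 - 2*o^3 - o^2 + 2*o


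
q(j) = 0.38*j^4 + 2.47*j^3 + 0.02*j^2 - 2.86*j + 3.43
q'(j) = 1.52*j^3 + 7.41*j^2 + 0.04*j - 2.86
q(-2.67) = -16.49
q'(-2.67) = 20.93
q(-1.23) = 3.25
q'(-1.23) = 5.47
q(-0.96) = 4.33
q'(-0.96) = 2.59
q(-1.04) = 4.09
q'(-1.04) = 3.40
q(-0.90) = 4.47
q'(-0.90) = 2.00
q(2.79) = 72.27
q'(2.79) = 87.94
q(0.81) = 2.60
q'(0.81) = 2.84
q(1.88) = 19.28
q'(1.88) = 33.51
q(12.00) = 12119.83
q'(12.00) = 3691.22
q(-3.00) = -23.72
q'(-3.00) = 22.67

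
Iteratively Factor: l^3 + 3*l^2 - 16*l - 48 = (l - 4)*(l^2 + 7*l + 12) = (l - 4)*(l + 3)*(l + 4)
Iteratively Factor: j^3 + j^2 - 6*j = (j + 3)*(j^2 - 2*j) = j*(j + 3)*(j - 2)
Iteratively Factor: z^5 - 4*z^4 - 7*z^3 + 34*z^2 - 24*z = (z + 3)*(z^4 - 7*z^3 + 14*z^2 - 8*z) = z*(z + 3)*(z^3 - 7*z^2 + 14*z - 8) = z*(z - 2)*(z + 3)*(z^2 - 5*z + 4) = z*(z - 4)*(z - 2)*(z + 3)*(z - 1)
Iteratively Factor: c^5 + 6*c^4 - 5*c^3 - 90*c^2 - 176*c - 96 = (c + 3)*(c^4 + 3*c^3 - 14*c^2 - 48*c - 32) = (c + 1)*(c + 3)*(c^3 + 2*c^2 - 16*c - 32) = (c - 4)*(c + 1)*(c + 3)*(c^2 + 6*c + 8) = (c - 4)*(c + 1)*(c + 3)*(c + 4)*(c + 2)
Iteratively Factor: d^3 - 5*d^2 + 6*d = (d)*(d^2 - 5*d + 6) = d*(d - 2)*(d - 3)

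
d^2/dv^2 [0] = 0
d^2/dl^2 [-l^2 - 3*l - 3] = -2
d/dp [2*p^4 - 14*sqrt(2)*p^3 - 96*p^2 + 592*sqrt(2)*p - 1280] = 8*p^3 - 42*sqrt(2)*p^2 - 192*p + 592*sqrt(2)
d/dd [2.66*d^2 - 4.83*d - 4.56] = 5.32*d - 4.83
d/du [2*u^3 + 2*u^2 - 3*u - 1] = 6*u^2 + 4*u - 3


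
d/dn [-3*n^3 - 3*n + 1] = -9*n^2 - 3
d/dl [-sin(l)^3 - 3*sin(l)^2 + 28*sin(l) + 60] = (-3*sin(l)^2 - 6*sin(l) + 28)*cos(l)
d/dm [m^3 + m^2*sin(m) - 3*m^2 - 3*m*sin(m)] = m^2*cos(m) + 3*m^2 + 2*m*sin(m) - 3*m*cos(m) - 6*m - 3*sin(m)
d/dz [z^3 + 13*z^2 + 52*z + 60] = 3*z^2 + 26*z + 52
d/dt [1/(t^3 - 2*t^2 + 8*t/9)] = 9*(-27*t^2 + 36*t - 8)/(t^2*(9*t^2 - 18*t + 8)^2)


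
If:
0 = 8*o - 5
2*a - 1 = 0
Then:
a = 1/2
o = 5/8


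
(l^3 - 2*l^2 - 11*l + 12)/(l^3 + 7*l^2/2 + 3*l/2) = 2*(l^2 - 5*l + 4)/(l*(2*l + 1))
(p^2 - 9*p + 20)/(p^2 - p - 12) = (p - 5)/(p + 3)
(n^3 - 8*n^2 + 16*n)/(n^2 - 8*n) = (n^2 - 8*n + 16)/(n - 8)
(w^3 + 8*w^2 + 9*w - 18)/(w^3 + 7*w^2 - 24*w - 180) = (w^2 + 2*w - 3)/(w^2 + w - 30)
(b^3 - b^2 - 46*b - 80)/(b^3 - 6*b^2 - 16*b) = (b + 5)/b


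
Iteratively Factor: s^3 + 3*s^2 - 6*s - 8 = (s + 1)*(s^2 + 2*s - 8) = (s - 2)*(s + 1)*(s + 4)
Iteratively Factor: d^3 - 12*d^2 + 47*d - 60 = (d - 3)*(d^2 - 9*d + 20) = (d - 4)*(d - 3)*(d - 5)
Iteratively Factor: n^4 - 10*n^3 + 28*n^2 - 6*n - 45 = (n - 5)*(n^3 - 5*n^2 + 3*n + 9) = (n - 5)*(n + 1)*(n^2 - 6*n + 9) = (n - 5)*(n - 3)*(n + 1)*(n - 3)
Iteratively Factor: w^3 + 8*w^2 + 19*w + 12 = (w + 1)*(w^2 + 7*w + 12) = (w + 1)*(w + 3)*(w + 4)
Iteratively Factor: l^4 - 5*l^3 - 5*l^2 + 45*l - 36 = (l + 3)*(l^3 - 8*l^2 + 19*l - 12) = (l - 4)*(l + 3)*(l^2 - 4*l + 3) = (l - 4)*(l - 3)*(l + 3)*(l - 1)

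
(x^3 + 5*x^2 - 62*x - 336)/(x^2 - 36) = (x^2 - x - 56)/(x - 6)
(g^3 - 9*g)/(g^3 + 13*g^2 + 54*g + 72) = g*(g - 3)/(g^2 + 10*g + 24)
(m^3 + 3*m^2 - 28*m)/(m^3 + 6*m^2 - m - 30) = m*(m^2 + 3*m - 28)/(m^3 + 6*m^2 - m - 30)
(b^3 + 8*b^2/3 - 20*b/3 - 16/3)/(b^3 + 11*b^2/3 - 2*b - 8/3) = (b - 2)/(b - 1)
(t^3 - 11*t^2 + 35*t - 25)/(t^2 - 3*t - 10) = (t^2 - 6*t + 5)/(t + 2)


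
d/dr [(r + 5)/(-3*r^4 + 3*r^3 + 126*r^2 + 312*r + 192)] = (-r^4 + r^3 + 42*r^2 + 104*r - (r + 5)*(-4*r^3 + 3*r^2 + 84*r + 104) + 64)/(3*(-r^4 + r^3 + 42*r^2 + 104*r + 64)^2)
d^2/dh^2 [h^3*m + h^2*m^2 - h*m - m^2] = 2*m*(3*h + m)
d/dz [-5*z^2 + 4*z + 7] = 4 - 10*z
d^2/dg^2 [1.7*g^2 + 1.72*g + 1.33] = 3.40000000000000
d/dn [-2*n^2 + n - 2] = 1 - 4*n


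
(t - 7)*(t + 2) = t^2 - 5*t - 14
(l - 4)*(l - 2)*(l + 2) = l^3 - 4*l^2 - 4*l + 16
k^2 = k^2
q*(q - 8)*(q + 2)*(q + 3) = q^4 - 3*q^3 - 34*q^2 - 48*q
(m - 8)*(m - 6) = m^2 - 14*m + 48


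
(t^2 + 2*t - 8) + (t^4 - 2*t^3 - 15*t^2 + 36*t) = t^4 - 2*t^3 - 14*t^2 + 38*t - 8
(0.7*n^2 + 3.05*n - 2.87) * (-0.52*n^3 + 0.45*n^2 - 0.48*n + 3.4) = -0.364*n^5 - 1.271*n^4 + 2.5289*n^3 - 0.3755*n^2 + 11.7476*n - 9.758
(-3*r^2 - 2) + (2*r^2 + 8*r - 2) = -r^2 + 8*r - 4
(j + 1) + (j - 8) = 2*j - 7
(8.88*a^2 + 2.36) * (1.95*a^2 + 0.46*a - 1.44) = 17.316*a^4 + 4.0848*a^3 - 8.1852*a^2 + 1.0856*a - 3.3984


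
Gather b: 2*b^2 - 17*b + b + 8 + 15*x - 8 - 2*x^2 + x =2*b^2 - 16*b - 2*x^2 + 16*x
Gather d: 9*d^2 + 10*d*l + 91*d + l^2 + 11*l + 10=9*d^2 + d*(10*l + 91) + l^2 + 11*l + 10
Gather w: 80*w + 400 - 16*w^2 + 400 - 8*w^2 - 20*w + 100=-24*w^2 + 60*w + 900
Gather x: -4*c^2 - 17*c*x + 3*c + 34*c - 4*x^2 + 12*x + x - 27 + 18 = -4*c^2 + 37*c - 4*x^2 + x*(13 - 17*c) - 9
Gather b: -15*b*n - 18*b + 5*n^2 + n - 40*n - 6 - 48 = b*(-15*n - 18) + 5*n^2 - 39*n - 54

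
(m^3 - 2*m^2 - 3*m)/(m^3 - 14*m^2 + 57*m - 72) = m*(m + 1)/(m^2 - 11*m + 24)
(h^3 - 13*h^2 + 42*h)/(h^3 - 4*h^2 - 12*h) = (h - 7)/(h + 2)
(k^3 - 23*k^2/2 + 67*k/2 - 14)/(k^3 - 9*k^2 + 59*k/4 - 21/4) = 2*(k - 4)/(2*k - 3)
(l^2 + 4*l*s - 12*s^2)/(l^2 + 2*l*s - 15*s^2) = (l^2 + 4*l*s - 12*s^2)/(l^2 + 2*l*s - 15*s^2)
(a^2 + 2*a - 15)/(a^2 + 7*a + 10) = (a - 3)/(a + 2)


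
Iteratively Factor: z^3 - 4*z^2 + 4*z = (z - 2)*(z^2 - 2*z) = z*(z - 2)*(z - 2)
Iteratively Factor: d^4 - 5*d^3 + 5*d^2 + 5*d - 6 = (d - 3)*(d^3 - 2*d^2 - d + 2) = (d - 3)*(d - 2)*(d^2 - 1) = (d - 3)*(d - 2)*(d + 1)*(d - 1)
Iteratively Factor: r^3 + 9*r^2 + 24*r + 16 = (r + 1)*(r^2 + 8*r + 16) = (r + 1)*(r + 4)*(r + 4)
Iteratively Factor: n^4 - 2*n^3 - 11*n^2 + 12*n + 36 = (n - 3)*(n^3 + n^2 - 8*n - 12) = (n - 3)*(n + 2)*(n^2 - n - 6) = (n - 3)^2*(n + 2)*(n + 2)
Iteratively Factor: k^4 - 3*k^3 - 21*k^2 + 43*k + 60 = (k - 3)*(k^3 - 21*k - 20) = (k - 3)*(k + 1)*(k^2 - k - 20) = (k - 3)*(k + 1)*(k + 4)*(k - 5)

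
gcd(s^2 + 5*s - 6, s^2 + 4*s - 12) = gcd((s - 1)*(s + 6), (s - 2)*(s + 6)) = s + 6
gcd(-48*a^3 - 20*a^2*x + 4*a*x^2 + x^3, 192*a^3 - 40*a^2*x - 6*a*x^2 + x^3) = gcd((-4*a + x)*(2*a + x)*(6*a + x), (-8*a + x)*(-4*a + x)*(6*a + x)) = -24*a^2 + 2*a*x + x^2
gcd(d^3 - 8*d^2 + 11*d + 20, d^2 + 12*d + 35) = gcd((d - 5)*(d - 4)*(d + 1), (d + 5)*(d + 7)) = 1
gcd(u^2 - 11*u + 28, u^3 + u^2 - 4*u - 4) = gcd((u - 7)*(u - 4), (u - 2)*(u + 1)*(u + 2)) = 1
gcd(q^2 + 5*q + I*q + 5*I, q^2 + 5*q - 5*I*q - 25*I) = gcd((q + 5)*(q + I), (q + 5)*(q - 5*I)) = q + 5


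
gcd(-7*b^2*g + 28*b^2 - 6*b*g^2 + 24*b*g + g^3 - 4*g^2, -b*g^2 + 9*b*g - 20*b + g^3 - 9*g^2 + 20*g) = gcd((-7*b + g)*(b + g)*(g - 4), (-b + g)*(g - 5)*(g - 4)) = g - 4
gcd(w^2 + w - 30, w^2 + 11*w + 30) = w + 6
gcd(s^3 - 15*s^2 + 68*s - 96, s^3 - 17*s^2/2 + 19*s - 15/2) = s - 3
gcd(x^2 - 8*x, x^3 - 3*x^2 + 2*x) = x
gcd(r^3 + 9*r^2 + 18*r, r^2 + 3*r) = r^2 + 3*r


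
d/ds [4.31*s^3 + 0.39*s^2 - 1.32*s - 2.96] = 12.93*s^2 + 0.78*s - 1.32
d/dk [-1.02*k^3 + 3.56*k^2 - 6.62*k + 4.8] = -3.06*k^2 + 7.12*k - 6.62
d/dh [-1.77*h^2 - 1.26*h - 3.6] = -3.54*h - 1.26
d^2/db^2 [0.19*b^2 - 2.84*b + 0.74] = 0.380000000000000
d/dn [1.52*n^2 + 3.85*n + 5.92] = 3.04*n + 3.85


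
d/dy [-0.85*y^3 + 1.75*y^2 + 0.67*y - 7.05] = -2.55*y^2 + 3.5*y + 0.67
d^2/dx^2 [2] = 0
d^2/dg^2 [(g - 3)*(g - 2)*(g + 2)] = 6*g - 6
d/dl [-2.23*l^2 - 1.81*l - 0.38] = -4.46*l - 1.81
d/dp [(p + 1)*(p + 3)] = 2*p + 4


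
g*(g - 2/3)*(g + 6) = g^3 + 16*g^2/3 - 4*g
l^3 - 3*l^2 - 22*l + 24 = (l - 6)*(l - 1)*(l + 4)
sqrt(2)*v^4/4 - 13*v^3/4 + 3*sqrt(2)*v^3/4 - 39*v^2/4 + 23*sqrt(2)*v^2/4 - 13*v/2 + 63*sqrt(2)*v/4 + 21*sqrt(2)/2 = (v/2 + 1/2)*(v - 7*sqrt(2)/2)*(v - 3*sqrt(2))*(sqrt(2)*v/2 + sqrt(2))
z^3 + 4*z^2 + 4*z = z*(z + 2)^2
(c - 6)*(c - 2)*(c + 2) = c^3 - 6*c^2 - 4*c + 24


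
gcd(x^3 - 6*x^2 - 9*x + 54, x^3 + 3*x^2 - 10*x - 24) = x - 3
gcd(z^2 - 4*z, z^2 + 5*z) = z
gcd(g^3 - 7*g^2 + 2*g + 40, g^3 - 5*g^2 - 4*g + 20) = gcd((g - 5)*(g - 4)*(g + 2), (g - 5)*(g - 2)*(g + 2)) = g^2 - 3*g - 10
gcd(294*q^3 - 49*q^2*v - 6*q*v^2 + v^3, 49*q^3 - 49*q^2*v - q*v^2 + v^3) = 49*q^2 - v^2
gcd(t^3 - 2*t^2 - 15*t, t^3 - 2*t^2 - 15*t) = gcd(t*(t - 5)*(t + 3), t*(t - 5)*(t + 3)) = t^3 - 2*t^2 - 15*t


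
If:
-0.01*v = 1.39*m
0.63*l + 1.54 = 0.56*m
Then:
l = -0.00639488409272582*v - 2.44444444444444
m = -0.00719424460431655*v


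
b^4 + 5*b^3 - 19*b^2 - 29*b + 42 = (b - 3)*(b - 1)*(b + 2)*(b + 7)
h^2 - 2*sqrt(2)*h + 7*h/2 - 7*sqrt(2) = (h + 7/2)*(h - 2*sqrt(2))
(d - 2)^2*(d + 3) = d^3 - d^2 - 8*d + 12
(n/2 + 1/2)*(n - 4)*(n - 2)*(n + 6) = n^4/2 + n^3/2 - 14*n^2 + 10*n + 24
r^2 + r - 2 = (r - 1)*(r + 2)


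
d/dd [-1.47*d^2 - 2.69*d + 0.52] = -2.94*d - 2.69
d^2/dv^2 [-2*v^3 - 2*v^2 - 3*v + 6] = -12*v - 4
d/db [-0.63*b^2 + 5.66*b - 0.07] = 5.66 - 1.26*b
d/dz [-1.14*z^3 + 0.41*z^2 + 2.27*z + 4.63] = -3.42*z^2 + 0.82*z + 2.27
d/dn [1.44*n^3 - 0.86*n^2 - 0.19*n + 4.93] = 4.32*n^2 - 1.72*n - 0.19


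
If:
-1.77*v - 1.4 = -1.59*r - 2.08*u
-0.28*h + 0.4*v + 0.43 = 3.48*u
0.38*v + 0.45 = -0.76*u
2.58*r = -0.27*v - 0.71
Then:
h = 1.01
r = -0.17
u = -0.08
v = -1.03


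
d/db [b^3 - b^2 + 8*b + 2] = 3*b^2 - 2*b + 8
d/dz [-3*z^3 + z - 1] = 1 - 9*z^2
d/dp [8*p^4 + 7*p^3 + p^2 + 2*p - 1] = 32*p^3 + 21*p^2 + 2*p + 2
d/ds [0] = 0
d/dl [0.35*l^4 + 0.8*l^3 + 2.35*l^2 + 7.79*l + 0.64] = 1.4*l^3 + 2.4*l^2 + 4.7*l + 7.79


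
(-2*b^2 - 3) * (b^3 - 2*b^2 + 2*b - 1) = -2*b^5 + 4*b^4 - 7*b^3 + 8*b^2 - 6*b + 3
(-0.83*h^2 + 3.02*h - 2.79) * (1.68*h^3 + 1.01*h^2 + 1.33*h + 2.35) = -1.3944*h^5 + 4.2353*h^4 - 2.7409*h^3 - 0.751799999999999*h^2 + 3.3863*h - 6.5565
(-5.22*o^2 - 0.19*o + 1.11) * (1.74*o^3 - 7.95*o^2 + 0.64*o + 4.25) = -9.0828*o^5 + 41.1684*o^4 + 0.101100000000001*o^3 - 31.1311*o^2 - 0.0971*o + 4.7175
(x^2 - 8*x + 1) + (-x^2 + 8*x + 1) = 2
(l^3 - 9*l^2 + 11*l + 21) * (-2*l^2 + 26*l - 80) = -2*l^5 + 44*l^4 - 336*l^3 + 964*l^2 - 334*l - 1680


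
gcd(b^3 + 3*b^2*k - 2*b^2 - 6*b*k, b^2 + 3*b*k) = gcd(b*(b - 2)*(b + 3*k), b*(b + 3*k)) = b^2 + 3*b*k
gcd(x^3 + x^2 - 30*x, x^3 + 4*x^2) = x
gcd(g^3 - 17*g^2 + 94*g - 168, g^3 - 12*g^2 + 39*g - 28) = g^2 - 11*g + 28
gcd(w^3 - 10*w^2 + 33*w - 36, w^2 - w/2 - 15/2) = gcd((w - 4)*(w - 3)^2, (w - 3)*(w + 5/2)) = w - 3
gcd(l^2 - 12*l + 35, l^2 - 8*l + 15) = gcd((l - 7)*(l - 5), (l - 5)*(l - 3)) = l - 5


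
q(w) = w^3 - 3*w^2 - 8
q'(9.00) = 189.00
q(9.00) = 478.00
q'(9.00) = 189.00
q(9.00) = 478.00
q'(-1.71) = 19.03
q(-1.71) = -21.77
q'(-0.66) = 5.27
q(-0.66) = -9.59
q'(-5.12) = 109.36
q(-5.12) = -220.86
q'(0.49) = -2.22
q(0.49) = -8.60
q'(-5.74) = 133.28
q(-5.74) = -295.96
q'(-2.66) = 37.19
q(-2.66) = -48.05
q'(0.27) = -1.40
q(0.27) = -8.20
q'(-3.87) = 68.15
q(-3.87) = -110.89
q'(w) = 3*w^2 - 6*w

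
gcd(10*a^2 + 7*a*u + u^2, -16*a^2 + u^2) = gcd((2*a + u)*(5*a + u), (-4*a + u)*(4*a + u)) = 1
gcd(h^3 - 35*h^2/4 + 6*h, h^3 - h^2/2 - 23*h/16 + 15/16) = h - 3/4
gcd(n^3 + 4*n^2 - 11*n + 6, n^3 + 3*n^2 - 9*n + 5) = n^2 - 2*n + 1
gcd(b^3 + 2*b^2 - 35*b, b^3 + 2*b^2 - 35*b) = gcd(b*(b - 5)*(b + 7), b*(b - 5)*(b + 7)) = b^3 + 2*b^2 - 35*b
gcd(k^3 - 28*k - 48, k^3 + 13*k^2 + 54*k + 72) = k + 4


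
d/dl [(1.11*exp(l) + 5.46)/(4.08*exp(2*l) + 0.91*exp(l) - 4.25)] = (-(1.11*exp(l) + 5.46)*(8.16*exp(l) + 0.91) + 4.5288*exp(2*l) + 1.0101*exp(l) - 4.7175)*exp(l)/(4.08*exp(2*l) + 0.91*exp(l) - 4.25)^2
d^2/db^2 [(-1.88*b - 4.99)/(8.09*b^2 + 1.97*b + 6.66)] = (-(1.88*b + 4.99)*(16.18*b + 1.97)*(32.36*b + 3.94) + (91.2552*b + 88.1454)*(8.09*b^2 + 1.97*b + 6.66))/(8.09*b^2 + 1.97*b + 6.66)^3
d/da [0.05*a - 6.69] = 0.0500000000000000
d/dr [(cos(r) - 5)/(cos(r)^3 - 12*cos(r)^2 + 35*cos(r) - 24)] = (243*cos(r) - 27*cos(2*r) + cos(3*r) - 329)*sin(r)/(2*(cos(r)^3 - 12*cos(r)^2 + 35*cos(r) - 24)^2)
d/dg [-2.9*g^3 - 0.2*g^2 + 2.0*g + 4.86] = -8.7*g^2 - 0.4*g + 2.0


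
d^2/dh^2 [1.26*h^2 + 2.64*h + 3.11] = 2.52000000000000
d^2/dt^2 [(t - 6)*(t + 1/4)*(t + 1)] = 6*t - 19/2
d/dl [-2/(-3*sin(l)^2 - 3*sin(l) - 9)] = -2*(2*sin(l) + 1)*cos(l)/(3*(sin(l)^2 + sin(l) + 3)^2)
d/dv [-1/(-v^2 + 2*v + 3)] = 2*(1 - v)/(-v^2 + 2*v + 3)^2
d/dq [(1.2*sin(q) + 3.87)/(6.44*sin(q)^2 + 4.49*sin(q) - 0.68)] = (-49.8456*sin(q) + 3.864*cos(2*q) - 22.0563)*cos(q)/(6.44*sin(q)^2 + 4.49*sin(q) - 0.68)^2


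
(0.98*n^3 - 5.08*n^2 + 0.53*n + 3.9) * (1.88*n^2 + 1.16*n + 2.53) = 1.8424*n^5 - 8.4136*n^4 - 2.417*n^3 - 4.9056*n^2 + 5.8649*n + 9.867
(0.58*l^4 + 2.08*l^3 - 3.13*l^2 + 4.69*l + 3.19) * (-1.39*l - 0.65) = -0.8062*l^5 - 3.2682*l^4 + 2.9987*l^3 - 4.4846*l^2 - 7.4826*l - 2.0735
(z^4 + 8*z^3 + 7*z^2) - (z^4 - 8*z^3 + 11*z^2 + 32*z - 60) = 16*z^3 - 4*z^2 - 32*z + 60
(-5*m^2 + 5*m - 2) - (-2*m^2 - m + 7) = -3*m^2 + 6*m - 9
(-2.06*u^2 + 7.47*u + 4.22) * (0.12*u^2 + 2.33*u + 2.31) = -0.2472*u^4 - 3.9034*u^3 + 13.1529*u^2 + 27.0883*u + 9.7482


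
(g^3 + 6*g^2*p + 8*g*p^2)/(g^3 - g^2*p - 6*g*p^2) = (-g - 4*p)/(-g + 3*p)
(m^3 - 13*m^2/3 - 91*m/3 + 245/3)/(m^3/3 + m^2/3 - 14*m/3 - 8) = (3*m^3 - 13*m^2 - 91*m + 245)/(m^3 + m^2 - 14*m - 24)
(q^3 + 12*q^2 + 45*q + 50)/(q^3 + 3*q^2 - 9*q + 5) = (q^2 + 7*q + 10)/(q^2 - 2*q + 1)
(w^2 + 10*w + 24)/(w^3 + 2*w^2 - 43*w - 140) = (w + 6)/(w^2 - 2*w - 35)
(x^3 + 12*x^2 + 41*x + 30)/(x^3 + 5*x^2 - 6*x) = (x^2 + 6*x + 5)/(x*(x - 1))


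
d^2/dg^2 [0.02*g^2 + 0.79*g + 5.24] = 0.0400000000000000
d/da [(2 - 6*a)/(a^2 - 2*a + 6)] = 2*(3*a^2 - 2*a - 16)/(a^4 - 4*a^3 + 16*a^2 - 24*a + 36)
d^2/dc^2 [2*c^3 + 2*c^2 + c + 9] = 12*c + 4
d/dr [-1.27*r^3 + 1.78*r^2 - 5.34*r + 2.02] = -3.81*r^2 + 3.56*r - 5.34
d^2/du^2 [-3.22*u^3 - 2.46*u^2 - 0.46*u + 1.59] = -19.32*u - 4.92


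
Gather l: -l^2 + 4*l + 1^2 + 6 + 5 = -l^2 + 4*l + 12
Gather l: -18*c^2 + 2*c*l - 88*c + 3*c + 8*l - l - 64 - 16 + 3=-18*c^2 - 85*c + l*(2*c + 7) - 77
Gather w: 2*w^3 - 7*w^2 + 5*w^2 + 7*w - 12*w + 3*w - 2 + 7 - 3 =2*w^3 - 2*w^2 - 2*w + 2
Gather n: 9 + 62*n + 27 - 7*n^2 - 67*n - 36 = -7*n^2 - 5*n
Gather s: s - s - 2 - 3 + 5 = 0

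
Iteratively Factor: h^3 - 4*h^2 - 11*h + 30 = (h - 5)*(h^2 + h - 6) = (h - 5)*(h + 3)*(h - 2)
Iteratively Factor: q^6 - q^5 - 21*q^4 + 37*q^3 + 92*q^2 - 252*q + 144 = (q - 1)*(q^5 - 21*q^3 + 16*q^2 + 108*q - 144) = (q - 1)*(q + 4)*(q^4 - 4*q^3 - 5*q^2 + 36*q - 36) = (q - 1)*(q + 3)*(q + 4)*(q^3 - 7*q^2 + 16*q - 12) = (q - 2)*(q - 1)*(q + 3)*(q + 4)*(q^2 - 5*q + 6) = (q - 3)*(q - 2)*(q - 1)*(q + 3)*(q + 4)*(q - 2)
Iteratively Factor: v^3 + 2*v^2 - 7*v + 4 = (v + 4)*(v^2 - 2*v + 1) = (v - 1)*(v + 4)*(v - 1)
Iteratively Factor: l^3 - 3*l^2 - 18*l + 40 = (l - 2)*(l^2 - l - 20) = (l - 5)*(l - 2)*(l + 4)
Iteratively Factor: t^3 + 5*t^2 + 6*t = (t + 2)*(t^2 + 3*t) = t*(t + 2)*(t + 3)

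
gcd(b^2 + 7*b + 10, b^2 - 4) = b + 2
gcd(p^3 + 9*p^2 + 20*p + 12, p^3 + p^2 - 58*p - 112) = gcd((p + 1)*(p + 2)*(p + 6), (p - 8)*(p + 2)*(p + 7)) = p + 2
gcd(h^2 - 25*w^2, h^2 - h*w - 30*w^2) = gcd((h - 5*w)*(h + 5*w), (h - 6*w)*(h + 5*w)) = h + 5*w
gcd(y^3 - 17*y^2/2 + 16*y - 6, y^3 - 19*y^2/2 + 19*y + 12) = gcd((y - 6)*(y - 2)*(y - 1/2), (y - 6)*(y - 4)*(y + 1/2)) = y - 6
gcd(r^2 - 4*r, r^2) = r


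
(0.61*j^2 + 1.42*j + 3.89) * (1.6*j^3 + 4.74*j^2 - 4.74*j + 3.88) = 0.976*j^5 + 5.1634*j^4 + 10.0634*j^3 + 14.0746*j^2 - 12.929*j + 15.0932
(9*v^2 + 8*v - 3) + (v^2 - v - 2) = 10*v^2 + 7*v - 5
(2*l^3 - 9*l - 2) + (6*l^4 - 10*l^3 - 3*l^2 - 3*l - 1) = 6*l^4 - 8*l^3 - 3*l^2 - 12*l - 3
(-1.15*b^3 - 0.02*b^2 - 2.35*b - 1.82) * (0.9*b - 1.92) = -1.035*b^4 + 2.19*b^3 - 2.0766*b^2 + 2.874*b + 3.4944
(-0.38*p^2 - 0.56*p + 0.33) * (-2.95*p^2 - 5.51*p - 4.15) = 1.121*p^4 + 3.7458*p^3 + 3.6891*p^2 + 0.5057*p - 1.3695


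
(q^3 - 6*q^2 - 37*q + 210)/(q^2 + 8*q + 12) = (q^2 - 12*q + 35)/(q + 2)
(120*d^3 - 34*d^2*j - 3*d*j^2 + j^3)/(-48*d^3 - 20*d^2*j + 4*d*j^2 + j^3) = (-5*d + j)/(2*d + j)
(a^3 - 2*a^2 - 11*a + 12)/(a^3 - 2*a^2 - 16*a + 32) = (a^2 + 2*a - 3)/(a^2 + 2*a - 8)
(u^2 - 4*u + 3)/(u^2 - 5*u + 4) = (u - 3)/(u - 4)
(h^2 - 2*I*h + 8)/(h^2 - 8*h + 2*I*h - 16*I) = (h - 4*I)/(h - 8)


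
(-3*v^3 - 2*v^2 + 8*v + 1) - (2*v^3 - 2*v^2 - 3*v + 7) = -5*v^3 + 11*v - 6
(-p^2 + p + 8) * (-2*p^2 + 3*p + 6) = 2*p^4 - 5*p^3 - 19*p^2 + 30*p + 48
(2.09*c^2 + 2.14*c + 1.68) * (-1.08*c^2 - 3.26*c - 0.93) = -2.2572*c^4 - 9.1246*c^3 - 10.7345*c^2 - 7.467*c - 1.5624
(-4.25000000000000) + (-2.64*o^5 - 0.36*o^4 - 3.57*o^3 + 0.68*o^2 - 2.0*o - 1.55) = -2.64*o^5 - 0.36*o^4 - 3.57*o^3 + 0.68*o^2 - 2.0*o - 5.8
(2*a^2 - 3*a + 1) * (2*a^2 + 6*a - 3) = 4*a^4 + 6*a^3 - 22*a^2 + 15*a - 3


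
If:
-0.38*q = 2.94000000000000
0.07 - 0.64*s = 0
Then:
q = -7.74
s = 0.11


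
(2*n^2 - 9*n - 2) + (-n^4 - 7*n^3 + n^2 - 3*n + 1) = -n^4 - 7*n^3 + 3*n^2 - 12*n - 1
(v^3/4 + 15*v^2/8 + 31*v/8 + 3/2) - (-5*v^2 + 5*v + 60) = v^3/4 + 55*v^2/8 - 9*v/8 - 117/2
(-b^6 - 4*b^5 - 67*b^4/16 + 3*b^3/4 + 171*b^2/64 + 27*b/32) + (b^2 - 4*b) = -b^6 - 4*b^5 - 67*b^4/16 + 3*b^3/4 + 235*b^2/64 - 101*b/32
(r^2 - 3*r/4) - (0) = r^2 - 3*r/4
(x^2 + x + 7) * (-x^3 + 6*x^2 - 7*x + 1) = -x^5 + 5*x^4 - 8*x^3 + 36*x^2 - 48*x + 7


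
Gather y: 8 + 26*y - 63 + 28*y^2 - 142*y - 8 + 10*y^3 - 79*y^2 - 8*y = 10*y^3 - 51*y^2 - 124*y - 63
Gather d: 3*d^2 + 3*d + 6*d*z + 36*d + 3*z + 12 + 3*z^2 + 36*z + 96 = 3*d^2 + d*(6*z + 39) + 3*z^2 + 39*z + 108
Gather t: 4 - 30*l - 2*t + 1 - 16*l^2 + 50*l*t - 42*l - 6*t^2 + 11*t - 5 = -16*l^2 - 72*l - 6*t^2 + t*(50*l + 9)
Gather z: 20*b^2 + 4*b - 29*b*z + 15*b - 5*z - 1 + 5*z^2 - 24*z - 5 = 20*b^2 + 19*b + 5*z^2 + z*(-29*b - 29) - 6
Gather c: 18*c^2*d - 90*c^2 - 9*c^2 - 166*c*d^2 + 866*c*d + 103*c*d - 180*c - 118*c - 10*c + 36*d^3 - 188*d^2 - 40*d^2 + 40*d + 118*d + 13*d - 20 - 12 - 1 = c^2*(18*d - 99) + c*(-166*d^2 + 969*d - 308) + 36*d^3 - 228*d^2 + 171*d - 33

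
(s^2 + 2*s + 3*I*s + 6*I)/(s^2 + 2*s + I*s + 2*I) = (s + 3*I)/(s + I)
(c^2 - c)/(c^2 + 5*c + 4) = c*(c - 1)/(c^2 + 5*c + 4)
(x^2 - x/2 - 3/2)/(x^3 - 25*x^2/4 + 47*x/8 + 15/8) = 4*(x + 1)/(4*x^2 - 19*x - 5)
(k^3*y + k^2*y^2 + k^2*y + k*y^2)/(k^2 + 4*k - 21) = k*y*(k^2 + k*y + k + y)/(k^2 + 4*k - 21)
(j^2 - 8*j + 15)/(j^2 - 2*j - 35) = (-j^2 + 8*j - 15)/(-j^2 + 2*j + 35)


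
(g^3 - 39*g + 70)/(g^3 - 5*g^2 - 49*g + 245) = (g - 2)/(g - 7)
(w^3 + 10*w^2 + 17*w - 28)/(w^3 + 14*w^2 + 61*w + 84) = (w - 1)/(w + 3)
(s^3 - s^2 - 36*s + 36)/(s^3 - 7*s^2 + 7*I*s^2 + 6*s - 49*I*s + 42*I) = (s + 6)/(s + 7*I)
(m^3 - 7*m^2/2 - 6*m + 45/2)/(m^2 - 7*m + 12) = (2*m^2 - m - 15)/(2*(m - 4))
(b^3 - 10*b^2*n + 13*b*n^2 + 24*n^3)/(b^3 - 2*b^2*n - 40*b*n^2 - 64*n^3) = (b^2 - 2*b*n - 3*n^2)/(b^2 + 6*b*n + 8*n^2)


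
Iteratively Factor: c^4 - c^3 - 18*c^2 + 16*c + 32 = (c + 4)*(c^3 - 5*c^2 + 2*c + 8) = (c - 4)*(c + 4)*(c^2 - c - 2) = (c - 4)*(c + 1)*(c + 4)*(c - 2)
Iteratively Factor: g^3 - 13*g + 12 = (g + 4)*(g^2 - 4*g + 3) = (g - 1)*(g + 4)*(g - 3)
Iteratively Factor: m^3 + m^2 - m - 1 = (m + 1)*(m^2 - 1) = (m - 1)*(m + 1)*(m + 1)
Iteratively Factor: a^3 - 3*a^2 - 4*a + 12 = (a + 2)*(a^2 - 5*a + 6) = (a - 3)*(a + 2)*(a - 2)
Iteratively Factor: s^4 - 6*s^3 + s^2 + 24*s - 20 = (s - 2)*(s^3 - 4*s^2 - 7*s + 10) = (s - 2)*(s + 2)*(s^2 - 6*s + 5) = (s - 2)*(s - 1)*(s + 2)*(s - 5)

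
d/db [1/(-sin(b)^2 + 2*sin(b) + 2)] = 2*(sin(b) - 1)*cos(b)/(2*sin(b) + cos(b)^2 + 1)^2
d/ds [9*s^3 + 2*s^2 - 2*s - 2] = 27*s^2 + 4*s - 2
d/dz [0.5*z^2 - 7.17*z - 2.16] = 1.0*z - 7.17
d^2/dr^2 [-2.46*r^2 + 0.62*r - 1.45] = -4.92000000000000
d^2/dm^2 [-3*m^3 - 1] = -18*m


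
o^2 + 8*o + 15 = (o + 3)*(o + 5)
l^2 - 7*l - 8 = (l - 8)*(l + 1)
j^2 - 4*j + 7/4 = (j - 7/2)*(j - 1/2)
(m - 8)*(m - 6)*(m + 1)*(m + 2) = m^4 - 11*m^3 + 8*m^2 + 116*m + 96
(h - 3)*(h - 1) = h^2 - 4*h + 3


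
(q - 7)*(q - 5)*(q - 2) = q^3 - 14*q^2 + 59*q - 70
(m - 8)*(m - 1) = m^2 - 9*m + 8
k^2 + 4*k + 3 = (k + 1)*(k + 3)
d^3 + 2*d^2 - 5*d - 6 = (d - 2)*(d + 1)*(d + 3)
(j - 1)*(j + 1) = j^2 - 1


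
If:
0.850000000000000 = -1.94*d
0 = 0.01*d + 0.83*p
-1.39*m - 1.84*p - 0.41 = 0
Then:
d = -0.44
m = -0.30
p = 0.01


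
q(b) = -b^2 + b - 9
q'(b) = 1 - 2*b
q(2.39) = -12.32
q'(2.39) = -3.78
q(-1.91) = -14.56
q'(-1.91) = 4.82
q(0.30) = -8.79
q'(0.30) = 0.40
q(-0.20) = -9.24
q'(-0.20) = 1.40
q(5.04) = -29.36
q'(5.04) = -9.08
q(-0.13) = -9.15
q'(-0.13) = 1.26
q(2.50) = -12.75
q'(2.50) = -4.00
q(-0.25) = -9.31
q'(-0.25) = 1.50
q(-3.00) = -21.00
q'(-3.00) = 7.00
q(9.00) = -81.00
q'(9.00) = -17.00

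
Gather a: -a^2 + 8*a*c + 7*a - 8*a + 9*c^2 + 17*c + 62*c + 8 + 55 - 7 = -a^2 + a*(8*c - 1) + 9*c^2 + 79*c + 56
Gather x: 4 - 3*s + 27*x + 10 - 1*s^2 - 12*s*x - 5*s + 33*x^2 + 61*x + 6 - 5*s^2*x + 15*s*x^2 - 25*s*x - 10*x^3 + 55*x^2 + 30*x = -s^2 - 8*s - 10*x^3 + x^2*(15*s + 88) + x*(-5*s^2 - 37*s + 118) + 20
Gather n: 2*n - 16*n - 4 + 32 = 28 - 14*n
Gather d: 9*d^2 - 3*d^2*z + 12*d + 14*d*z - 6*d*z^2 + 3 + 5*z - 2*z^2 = d^2*(9 - 3*z) + d*(-6*z^2 + 14*z + 12) - 2*z^2 + 5*z + 3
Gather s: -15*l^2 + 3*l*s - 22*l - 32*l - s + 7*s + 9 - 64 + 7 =-15*l^2 - 54*l + s*(3*l + 6) - 48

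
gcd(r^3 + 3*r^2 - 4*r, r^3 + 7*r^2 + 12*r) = r^2 + 4*r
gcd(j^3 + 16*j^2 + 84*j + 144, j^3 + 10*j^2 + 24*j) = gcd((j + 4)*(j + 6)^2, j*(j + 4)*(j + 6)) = j^2 + 10*j + 24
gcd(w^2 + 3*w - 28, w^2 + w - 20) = w - 4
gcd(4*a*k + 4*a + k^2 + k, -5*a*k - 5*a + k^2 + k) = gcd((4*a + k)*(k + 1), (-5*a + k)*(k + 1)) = k + 1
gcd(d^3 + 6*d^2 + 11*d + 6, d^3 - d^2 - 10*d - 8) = d^2 + 3*d + 2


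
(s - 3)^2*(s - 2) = s^3 - 8*s^2 + 21*s - 18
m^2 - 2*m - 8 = (m - 4)*(m + 2)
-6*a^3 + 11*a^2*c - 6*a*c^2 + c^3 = (-3*a + c)*(-2*a + c)*(-a + c)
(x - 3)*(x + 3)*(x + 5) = x^3 + 5*x^2 - 9*x - 45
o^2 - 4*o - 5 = (o - 5)*(o + 1)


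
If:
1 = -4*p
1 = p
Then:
No Solution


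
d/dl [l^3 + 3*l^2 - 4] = 3*l*(l + 2)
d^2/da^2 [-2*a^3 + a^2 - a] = 2 - 12*a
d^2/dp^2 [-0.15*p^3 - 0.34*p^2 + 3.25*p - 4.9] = -0.9*p - 0.68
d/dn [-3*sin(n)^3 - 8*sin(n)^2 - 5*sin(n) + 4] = (-16*sin(n) + 9*cos(n)^2 - 14)*cos(n)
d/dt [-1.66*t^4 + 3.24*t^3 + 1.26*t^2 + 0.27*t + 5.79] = -6.64*t^3 + 9.72*t^2 + 2.52*t + 0.27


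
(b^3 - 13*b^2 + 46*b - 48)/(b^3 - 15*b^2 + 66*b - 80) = (b - 3)/(b - 5)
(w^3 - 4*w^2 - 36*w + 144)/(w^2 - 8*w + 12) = (w^2 + 2*w - 24)/(w - 2)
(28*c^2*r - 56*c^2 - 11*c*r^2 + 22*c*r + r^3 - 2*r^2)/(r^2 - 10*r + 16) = (28*c^2 - 11*c*r + r^2)/(r - 8)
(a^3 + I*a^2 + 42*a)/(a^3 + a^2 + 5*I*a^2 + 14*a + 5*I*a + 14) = a*(a - 6*I)/(a^2 + a*(1 - 2*I) - 2*I)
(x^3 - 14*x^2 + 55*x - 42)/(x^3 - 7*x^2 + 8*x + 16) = (x^3 - 14*x^2 + 55*x - 42)/(x^3 - 7*x^2 + 8*x + 16)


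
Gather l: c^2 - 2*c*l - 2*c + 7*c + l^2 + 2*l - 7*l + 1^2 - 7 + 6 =c^2 + 5*c + l^2 + l*(-2*c - 5)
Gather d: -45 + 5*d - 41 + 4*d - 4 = 9*d - 90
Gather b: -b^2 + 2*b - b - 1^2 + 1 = -b^2 + b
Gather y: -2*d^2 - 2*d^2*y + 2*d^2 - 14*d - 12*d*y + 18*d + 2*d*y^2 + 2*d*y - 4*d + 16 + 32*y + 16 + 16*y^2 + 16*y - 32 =y^2*(2*d + 16) + y*(-2*d^2 - 10*d + 48)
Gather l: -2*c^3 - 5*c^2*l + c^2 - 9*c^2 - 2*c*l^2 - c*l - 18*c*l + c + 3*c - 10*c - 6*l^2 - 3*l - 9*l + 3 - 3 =-2*c^3 - 8*c^2 - 6*c + l^2*(-2*c - 6) + l*(-5*c^2 - 19*c - 12)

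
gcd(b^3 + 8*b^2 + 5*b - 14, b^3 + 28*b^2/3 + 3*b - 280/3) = b + 7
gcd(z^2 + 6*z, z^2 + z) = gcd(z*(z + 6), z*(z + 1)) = z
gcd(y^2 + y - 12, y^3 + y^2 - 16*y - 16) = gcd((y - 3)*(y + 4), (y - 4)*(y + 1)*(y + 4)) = y + 4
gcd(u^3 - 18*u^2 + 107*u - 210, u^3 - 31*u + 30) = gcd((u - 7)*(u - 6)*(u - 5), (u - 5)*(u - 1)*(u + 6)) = u - 5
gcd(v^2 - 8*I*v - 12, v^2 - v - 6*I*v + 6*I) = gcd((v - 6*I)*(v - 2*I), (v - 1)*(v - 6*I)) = v - 6*I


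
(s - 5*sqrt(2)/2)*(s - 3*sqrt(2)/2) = s^2 - 4*sqrt(2)*s + 15/2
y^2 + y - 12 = (y - 3)*(y + 4)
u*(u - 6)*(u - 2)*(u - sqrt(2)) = u^4 - 8*u^3 - sqrt(2)*u^3 + 8*sqrt(2)*u^2 + 12*u^2 - 12*sqrt(2)*u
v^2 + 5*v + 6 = (v + 2)*(v + 3)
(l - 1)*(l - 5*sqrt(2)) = l^2 - 5*sqrt(2)*l - l + 5*sqrt(2)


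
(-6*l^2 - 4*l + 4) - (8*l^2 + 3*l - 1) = -14*l^2 - 7*l + 5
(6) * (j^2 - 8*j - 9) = 6*j^2 - 48*j - 54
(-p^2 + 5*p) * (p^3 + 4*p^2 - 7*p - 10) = -p^5 + p^4 + 27*p^3 - 25*p^2 - 50*p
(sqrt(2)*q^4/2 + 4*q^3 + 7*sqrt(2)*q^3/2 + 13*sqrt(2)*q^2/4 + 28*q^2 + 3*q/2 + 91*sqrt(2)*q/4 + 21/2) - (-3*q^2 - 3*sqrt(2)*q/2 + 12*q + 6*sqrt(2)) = sqrt(2)*q^4/2 + 4*q^3 + 7*sqrt(2)*q^3/2 + 13*sqrt(2)*q^2/4 + 31*q^2 - 21*q/2 + 97*sqrt(2)*q/4 - 6*sqrt(2) + 21/2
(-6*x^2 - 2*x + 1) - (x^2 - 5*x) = -7*x^2 + 3*x + 1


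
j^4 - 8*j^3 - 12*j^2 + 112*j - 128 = (j - 8)*(j - 2)^2*(j + 4)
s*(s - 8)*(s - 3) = s^3 - 11*s^2 + 24*s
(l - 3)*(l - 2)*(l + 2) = l^3 - 3*l^2 - 4*l + 12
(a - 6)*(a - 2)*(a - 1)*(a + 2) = a^4 - 7*a^3 + 2*a^2 + 28*a - 24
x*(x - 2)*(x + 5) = x^3 + 3*x^2 - 10*x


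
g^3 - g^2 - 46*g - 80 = (g - 8)*(g + 2)*(g + 5)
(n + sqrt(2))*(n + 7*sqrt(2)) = n^2 + 8*sqrt(2)*n + 14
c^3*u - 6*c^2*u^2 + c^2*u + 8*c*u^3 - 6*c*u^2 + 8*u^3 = (c - 4*u)*(c - 2*u)*(c*u + u)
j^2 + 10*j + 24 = (j + 4)*(j + 6)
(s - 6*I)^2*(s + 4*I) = s^3 - 8*I*s^2 + 12*s - 144*I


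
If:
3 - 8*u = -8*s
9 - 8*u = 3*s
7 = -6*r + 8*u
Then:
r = 2/33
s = 6/11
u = 81/88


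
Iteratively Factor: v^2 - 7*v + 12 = (v - 3)*(v - 4)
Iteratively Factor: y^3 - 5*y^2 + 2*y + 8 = (y - 2)*(y^2 - 3*y - 4) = (y - 2)*(y + 1)*(y - 4)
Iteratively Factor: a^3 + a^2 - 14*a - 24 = (a + 2)*(a^2 - a - 12) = (a - 4)*(a + 2)*(a + 3)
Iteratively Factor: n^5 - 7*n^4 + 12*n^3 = (n)*(n^4 - 7*n^3 + 12*n^2) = n^2*(n^3 - 7*n^2 + 12*n) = n^3*(n^2 - 7*n + 12) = n^3*(n - 3)*(n - 4)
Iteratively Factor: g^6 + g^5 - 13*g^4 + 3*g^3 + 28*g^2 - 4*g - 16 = (g + 1)*(g^5 - 13*g^3 + 16*g^2 + 12*g - 16) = (g + 1)^2*(g^4 - g^3 - 12*g^2 + 28*g - 16) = (g - 2)*(g + 1)^2*(g^3 + g^2 - 10*g + 8) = (g - 2)^2*(g + 1)^2*(g^2 + 3*g - 4) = (g - 2)^2*(g - 1)*(g + 1)^2*(g + 4)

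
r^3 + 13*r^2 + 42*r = r*(r + 6)*(r + 7)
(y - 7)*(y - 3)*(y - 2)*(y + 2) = y^4 - 10*y^3 + 17*y^2 + 40*y - 84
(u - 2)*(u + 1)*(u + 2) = u^3 + u^2 - 4*u - 4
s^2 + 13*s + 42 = (s + 6)*(s + 7)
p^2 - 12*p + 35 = (p - 7)*(p - 5)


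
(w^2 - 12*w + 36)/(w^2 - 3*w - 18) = (w - 6)/(w + 3)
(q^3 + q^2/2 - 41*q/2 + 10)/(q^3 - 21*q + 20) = (q - 1/2)/(q - 1)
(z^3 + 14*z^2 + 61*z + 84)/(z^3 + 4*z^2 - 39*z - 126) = (z + 4)/(z - 6)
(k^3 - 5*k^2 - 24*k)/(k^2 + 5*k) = (k^2 - 5*k - 24)/(k + 5)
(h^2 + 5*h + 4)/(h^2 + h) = (h + 4)/h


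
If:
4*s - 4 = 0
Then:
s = 1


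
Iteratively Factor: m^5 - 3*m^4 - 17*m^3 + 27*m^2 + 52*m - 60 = (m - 5)*(m^4 + 2*m^3 - 7*m^2 - 8*m + 12) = (m - 5)*(m + 2)*(m^3 - 7*m + 6) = (m - 5)*(m + 2)*(m + 3)*(m^2 - 3*m + 2) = (m - 5)*(m - 1)*(m + 2)*(m + 3)*(m - 2)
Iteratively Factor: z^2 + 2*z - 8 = (z - 2)*(z + 4)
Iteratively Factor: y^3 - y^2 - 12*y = (y + 3)*(y^2 - 4*y) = y*(y + 3)*(y - 4)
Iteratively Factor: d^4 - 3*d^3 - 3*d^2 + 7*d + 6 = (d + 1)*(d^3 - 4*d^2 + d + 6) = (d - 2)*(d + 1)*(d^2 - 2*d - 3) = (d - 2)*(d + 1)^2*(d - 3)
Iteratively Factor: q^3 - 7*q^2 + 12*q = (q - 3)*(q^2 - 4*q) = q*(q - 3)*(q - 4)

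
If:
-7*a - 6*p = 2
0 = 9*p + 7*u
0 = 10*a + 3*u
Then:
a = -18/203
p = -20/87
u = 60/203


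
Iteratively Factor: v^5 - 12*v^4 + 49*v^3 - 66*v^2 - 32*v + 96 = (v - 4)*(v^4 - 8*v^3 + 17*v^2 + 2*v - 24) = (v - 4)*(v - 3)*(v^3 - 5*v^2 + 2*v + 8) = (v - 4)*(v - 3)*(v + 1)*(v^2 - 6*v + 8) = (v - 4)*(v - 3)*(v - 2)*(v + 1)*(v - 4)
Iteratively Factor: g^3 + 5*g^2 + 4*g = (g + 4)*(g^2 + g) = g*(g + 4)*(g + 1)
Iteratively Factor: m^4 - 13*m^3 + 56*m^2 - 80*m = (m)*(m^3 - 13*m^2 + 56*m - 80) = m*(m - 4)*(m^2 - 9*m + 20) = m*(m - 4)^2*(m - 5)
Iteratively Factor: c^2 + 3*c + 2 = (c + 1)*(c + 2)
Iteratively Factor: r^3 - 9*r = (r - 3)*(r^2 + 3*r) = r*(r - 3)*(r + 3)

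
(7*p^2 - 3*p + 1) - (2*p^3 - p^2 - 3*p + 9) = -2*p^3 + 8*p^2 - 8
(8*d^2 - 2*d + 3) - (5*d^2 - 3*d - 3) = 3*d^2 + d + 6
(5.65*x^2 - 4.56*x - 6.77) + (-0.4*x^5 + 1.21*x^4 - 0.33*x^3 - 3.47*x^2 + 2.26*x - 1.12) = -0.4*x^5 + 1.21*x^4 - 0.33*x^3 + 2.18*x^2 - 2.3*x - 7.89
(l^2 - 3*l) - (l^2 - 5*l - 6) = 2*l + 6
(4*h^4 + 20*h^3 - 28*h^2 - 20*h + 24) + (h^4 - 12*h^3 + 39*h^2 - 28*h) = 5*h^4 + 8*h^3 + 11*h^2 - 48*h + 24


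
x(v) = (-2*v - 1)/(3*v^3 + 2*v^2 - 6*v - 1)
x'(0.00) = -4.00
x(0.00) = 1.00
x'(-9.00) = 0.00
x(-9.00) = -0.00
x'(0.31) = -0.17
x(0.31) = 0.63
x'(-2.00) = -2.24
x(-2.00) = -0.60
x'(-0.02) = -5.27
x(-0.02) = 1.09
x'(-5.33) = -0.01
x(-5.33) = -0.03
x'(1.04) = 9.57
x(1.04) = 1.81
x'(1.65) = 1.43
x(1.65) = -0.54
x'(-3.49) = -0.05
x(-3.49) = -0.07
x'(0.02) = -3.13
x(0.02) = 0.93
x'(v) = (-2*v - 1)*(-9*v^2 - 4*v + 6)/(3*v^3 + 2*v^2 - 6*v - 1)^2 - 2/(3*v^3 + 2*v^2 - 6*v - 1)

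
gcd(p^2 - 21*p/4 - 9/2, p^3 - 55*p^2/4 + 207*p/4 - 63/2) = p - 6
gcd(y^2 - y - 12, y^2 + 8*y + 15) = y + 3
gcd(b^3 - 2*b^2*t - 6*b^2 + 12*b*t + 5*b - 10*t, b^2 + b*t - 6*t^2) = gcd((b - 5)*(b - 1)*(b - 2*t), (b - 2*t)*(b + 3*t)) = -b + 2*t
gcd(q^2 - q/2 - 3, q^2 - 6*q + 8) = q - 2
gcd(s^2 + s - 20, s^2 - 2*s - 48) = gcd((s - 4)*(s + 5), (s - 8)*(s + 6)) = 1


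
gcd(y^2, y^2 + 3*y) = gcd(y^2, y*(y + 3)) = y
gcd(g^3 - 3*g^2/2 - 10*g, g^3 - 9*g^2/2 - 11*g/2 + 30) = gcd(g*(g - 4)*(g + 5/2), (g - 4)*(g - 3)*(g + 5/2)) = g^2 - 3*g/2 - 10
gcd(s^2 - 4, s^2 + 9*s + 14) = s + 2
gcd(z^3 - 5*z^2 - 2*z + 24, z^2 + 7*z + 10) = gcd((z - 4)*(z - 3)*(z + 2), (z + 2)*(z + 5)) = z + 2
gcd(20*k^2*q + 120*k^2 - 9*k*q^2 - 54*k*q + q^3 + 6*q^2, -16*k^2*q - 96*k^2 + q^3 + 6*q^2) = -4*k*q - 24*k + q^2 + 6*q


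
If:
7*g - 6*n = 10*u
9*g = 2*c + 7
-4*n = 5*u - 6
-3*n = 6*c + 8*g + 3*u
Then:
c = -1061/658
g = 138/329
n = 213/47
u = -114/47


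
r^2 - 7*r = r*(r - 7)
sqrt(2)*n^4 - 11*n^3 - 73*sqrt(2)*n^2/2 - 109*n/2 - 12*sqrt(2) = (n - 8*sqrt(2))*(n + sqrt(2)/2)*(n + 3*sqrt(2)/2)*(sqrt(2)*n + 1)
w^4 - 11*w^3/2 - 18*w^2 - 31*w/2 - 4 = (w - 8)*(w + 1/2)*(w + 1)^2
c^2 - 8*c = c*(c - 8)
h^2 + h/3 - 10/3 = (h - 5/3)*(h + 2)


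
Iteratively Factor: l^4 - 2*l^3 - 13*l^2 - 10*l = (l + 1)*(l^3 - 3*l^2 - 10*l) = (l + 1)*(l + 2)*(l^2 - 5*l) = (l - 5)*(l + 1)*(l + 2)*(l)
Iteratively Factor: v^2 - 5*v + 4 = (v - 4)*(v - 1)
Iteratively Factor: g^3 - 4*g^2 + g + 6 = (g + 1)*(g^2 - 5*g + 6) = (g - 3)*(g + 1)*(g - 2)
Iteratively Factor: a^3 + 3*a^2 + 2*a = (a + 1)*(a^2 + 2*a) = (a + 1)*(a + 2)*(a)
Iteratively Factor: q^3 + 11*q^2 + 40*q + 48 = (q + 3)*(q^2 + 8*q + 16) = (q + 3)*(q + 4)*(q + 4)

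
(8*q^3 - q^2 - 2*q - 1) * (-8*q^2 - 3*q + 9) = -64*q^5 - 16*q^4 + 91*q^3 + 5*q^2 - 15*q - 9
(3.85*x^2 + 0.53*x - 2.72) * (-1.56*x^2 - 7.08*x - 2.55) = -6.006*x^4 - 28.0848*x^3 - 9.3267*x^2 + 17.9061*x + 6.936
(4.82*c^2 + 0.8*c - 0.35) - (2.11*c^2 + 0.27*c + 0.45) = 2.71*c^2 + 0.53*c - 0.8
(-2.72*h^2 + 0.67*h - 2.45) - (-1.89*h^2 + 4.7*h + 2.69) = -0.83*h^2 - 4.03*h - 5.14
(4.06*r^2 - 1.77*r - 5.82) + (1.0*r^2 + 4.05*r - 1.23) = 5.06*r^2 + 2.28*r - 7.05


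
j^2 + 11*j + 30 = (j + 5)*(j + 6)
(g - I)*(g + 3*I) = g^2 + 2*I*g + 3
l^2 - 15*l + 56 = (l - 8)*(l - 7)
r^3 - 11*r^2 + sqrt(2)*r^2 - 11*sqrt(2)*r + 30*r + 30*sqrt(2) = (r - 6)*(r - 5)*(r + sqrt(2))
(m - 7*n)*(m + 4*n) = m^2 - 3*m*n - 28*n^2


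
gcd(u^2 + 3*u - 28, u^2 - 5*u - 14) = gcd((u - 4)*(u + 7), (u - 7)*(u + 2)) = 1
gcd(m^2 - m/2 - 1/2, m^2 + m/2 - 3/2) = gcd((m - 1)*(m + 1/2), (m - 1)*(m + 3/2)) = m - 1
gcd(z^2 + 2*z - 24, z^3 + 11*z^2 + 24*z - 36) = z + 6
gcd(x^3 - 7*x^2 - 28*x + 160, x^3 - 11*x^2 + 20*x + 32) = x^2 - 12*x + 32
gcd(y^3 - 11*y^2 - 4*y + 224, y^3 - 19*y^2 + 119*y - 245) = y - 7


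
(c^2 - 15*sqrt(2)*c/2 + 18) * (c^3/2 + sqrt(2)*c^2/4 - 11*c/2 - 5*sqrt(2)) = c^5/2 - 7*sqrt(2)*c^4/2 - c^3/4 + 163*sqrt(2)*c^2/4 - 24*c - 90*sqrt(2)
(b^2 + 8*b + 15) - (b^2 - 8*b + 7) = 16*b + 8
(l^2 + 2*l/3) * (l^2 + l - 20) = l^4 + 5*l^3/3 - 58*l^2/3 - 40*l/3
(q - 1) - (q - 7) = 6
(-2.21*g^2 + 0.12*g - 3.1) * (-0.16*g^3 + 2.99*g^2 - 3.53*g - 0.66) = 0.3536*g^5 - 6.6271*g^4 + 8.6561*g^3 - 8.234*g^2 + 10.8638*g + 2.046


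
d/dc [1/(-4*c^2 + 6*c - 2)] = (4*c - 3)/(2*(2*c^2 - 3*c + 1)^2)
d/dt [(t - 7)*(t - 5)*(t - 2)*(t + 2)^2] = 5*t^4 - 40*t^3 + 21*t^2 + 220*t - 44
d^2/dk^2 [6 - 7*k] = 0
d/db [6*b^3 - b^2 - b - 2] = 18*b^2 - 2*b - 1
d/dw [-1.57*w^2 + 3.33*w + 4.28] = 3.33 - 3.14*w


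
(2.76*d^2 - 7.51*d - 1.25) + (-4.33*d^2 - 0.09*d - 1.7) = -1.57*d^2 - 7.6*d - 2.95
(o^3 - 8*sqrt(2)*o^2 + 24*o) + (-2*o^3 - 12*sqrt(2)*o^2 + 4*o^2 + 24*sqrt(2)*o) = -o^3 - 20*sqrt(2)*o^2 + 4*o^2 + 24*o + 24*sqrt(2)*o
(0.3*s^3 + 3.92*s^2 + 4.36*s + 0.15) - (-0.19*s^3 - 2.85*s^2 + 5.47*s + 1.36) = 0.49*s^3 + 6.77*s^2 - 1.11*s - 1.21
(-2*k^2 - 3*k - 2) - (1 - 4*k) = -2*k^2 + k - 3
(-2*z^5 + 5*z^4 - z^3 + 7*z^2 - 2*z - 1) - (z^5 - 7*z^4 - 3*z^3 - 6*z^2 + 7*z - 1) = -3*z^5 + 12*z^4 + 2*z^3 + 13*z^2 - 9*z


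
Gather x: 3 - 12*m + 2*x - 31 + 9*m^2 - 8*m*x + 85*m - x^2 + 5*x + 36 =9*m^2 + 73*m - x^2 + x*(7 - 8*m) + 8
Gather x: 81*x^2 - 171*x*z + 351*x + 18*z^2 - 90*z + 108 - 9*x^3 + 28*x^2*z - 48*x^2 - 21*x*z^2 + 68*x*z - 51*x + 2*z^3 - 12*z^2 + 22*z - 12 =-9*x^3 + x^2*(28*z + 33) + x*(-21*z^2 - 103*z + 300) + 2*z^3 + 6*z^2 - 68*z + 96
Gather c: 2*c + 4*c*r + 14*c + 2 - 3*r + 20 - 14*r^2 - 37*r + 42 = c*(4*r + 16) - 14*r^2 - 40*r + 64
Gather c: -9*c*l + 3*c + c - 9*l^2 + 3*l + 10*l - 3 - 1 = c*(4 - 9*l) - 9*l^2 + 13*l - 4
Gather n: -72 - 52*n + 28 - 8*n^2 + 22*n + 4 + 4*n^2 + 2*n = -4*n^2 - 28*n - 40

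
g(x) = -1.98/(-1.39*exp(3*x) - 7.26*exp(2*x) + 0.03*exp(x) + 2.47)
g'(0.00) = -0.98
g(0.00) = 0.32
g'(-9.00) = 0.00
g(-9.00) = -0.80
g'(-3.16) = -0.01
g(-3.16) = -0.81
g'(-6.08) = -0.00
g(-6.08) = -0.80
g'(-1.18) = -0.95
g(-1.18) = -1.13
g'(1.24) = -0.03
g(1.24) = 0.01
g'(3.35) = -0.00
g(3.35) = 0.00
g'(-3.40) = -0.01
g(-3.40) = -0.80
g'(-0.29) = -4.20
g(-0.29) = 0.92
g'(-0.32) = -5.23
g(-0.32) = 1.06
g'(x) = -1.98*(4.17*exp(3*x) + 14.52*exp(2*x) - 0.03*exp(x))/(-1.39*exp(3*x) - 7.26*exp(2*x) + 0.03*exp(x) + 2.47)^2 = (-8.2566*exp(2*x) - 28.7496*exp(x) + 0.0594)*exp(x)/(1.39*exp(3*x) + 7.26*exp(2*x) - 0.03*exp(x) - 2.47)^2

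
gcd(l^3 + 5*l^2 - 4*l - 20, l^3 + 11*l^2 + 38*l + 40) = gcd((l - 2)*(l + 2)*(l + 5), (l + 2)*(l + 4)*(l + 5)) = l^2 + 7*l + 10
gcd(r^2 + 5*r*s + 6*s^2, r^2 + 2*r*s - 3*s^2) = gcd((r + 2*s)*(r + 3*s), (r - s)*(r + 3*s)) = r + 3*s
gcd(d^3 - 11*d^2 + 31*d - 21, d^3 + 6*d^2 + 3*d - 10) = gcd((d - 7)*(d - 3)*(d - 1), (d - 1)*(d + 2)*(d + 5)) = d - 1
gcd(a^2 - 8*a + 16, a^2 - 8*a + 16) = a^2 - 8*a + 16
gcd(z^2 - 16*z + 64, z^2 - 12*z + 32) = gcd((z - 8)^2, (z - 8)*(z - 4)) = z - 8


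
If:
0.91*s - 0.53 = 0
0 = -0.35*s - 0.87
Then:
No Solution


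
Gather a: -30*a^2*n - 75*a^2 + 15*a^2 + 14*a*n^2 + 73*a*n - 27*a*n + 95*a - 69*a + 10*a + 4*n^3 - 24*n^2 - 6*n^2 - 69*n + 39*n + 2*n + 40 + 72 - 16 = a^2*(-30*n - 60) + a*(14*n^2 + 46*n + 36) + 4*n^3 - 30*n^2 - 28*n + 96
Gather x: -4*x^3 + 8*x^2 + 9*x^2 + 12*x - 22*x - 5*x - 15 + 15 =-4*x^3 + 17*x^2 - 15*x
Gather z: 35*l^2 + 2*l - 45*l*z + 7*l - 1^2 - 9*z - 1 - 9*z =35*l^2 + 9*l + z*(-45*l - 18) - 2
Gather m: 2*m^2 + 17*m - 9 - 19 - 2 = 2*m^2 + 17*m - 30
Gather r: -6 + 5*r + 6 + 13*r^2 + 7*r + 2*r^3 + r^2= 2*r^3 + 14*r^2 + 12*r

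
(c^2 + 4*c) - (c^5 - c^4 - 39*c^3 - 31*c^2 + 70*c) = -c^5 + c^4 + 39*c^3 + 32*c^2 - 66*c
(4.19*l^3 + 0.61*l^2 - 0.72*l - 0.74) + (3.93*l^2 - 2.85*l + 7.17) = 4.19*l^3 + 4.54*l^2 - 3.57*l + 6.43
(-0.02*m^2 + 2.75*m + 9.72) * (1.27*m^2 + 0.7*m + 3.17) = -0.0254*m^4 + 3.4785*m^3 + 14.206*m^2 + 15.5215*m + 30.8124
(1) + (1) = 2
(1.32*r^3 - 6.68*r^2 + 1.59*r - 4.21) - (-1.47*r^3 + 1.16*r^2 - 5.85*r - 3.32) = 2.79*r^3 - 7.84*r^2 + 7.44*r - 0.89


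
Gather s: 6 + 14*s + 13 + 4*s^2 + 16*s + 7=4*s^2 + 30*s + 26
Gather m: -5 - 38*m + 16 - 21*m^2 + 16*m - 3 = -21*m^2 - 22*m + 8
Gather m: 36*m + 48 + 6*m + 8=42*m + 56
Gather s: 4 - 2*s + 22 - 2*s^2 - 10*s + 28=-2*s^2 - 12*s + 54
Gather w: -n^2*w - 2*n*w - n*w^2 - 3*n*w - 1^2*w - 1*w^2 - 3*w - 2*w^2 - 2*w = w^2*(-n - 3) + w*(-n^2 - 5*n - 6)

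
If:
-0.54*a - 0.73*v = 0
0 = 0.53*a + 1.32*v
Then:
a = 0.00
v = 0.00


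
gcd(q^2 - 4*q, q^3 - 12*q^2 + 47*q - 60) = q - 4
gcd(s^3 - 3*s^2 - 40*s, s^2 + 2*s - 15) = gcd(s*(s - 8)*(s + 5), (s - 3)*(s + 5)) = s + 5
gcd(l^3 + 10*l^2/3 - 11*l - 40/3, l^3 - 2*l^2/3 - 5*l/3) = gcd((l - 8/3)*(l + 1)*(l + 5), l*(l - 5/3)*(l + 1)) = l + 1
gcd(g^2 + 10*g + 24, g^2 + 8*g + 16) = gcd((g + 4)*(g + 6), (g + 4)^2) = g + 4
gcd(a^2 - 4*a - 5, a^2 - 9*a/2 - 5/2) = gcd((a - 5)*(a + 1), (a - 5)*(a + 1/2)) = a - 5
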